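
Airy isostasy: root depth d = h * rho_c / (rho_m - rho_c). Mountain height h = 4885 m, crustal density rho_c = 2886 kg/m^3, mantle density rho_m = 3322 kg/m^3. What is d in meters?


rho_m - rho_c = 3322 - 2886 = 436
d = 4885 * 2886 / 436
= 14098110 / 436
= 32335.11 m

32335.11


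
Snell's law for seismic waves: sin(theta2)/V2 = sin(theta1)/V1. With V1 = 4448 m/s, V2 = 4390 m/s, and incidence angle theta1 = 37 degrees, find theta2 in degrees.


sin(theta1) = sin(37 deg) = 0.601815
sin(theta2) = V2/V1 * sin(theta1) = 4390/4448 * 0.601815 = 0.593968
theta2 = arcsin(0.593968) = 36.4391 degrees

36.4391


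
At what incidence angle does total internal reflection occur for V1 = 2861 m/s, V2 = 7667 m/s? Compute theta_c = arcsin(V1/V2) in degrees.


V1/V2 = 2861/7667 = 0.373158
theta_c = arcsin(0.373158) = 21.9105 degrees

21.9105


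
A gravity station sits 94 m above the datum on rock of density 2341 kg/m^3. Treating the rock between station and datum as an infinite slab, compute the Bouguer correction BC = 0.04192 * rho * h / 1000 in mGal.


BC = 0.04192 * rho * h / 1000
= 0.04192 * 2341 * 94 / 1000
= 9.2247 mGal

9.2247


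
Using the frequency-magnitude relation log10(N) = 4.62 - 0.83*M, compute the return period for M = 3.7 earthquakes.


log10(N) = 4.62 - 0.83*3.7 = 1.549
N = 10^1.549 = 35.399734
T = 1/N = 1/35.399734 = 0.0282 years

0.0282


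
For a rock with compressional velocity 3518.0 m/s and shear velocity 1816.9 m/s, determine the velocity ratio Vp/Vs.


Vp/Vs = 3518.0 / 1816.9
= 1.9363

1.9363


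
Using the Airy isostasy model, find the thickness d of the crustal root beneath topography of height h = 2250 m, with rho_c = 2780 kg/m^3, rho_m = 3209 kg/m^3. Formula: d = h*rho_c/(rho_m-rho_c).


rho_m - rho_c = 3209 - 2780 = 429
d = 2250 * 2780 / 429
= 6255000 / 429
= 14580.42 m

14580.42


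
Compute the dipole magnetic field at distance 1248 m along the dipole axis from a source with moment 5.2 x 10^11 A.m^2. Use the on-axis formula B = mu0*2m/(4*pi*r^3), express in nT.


m = 5.2 x 10^11 = 520000000000 A.m^2
2m = 1040000000000 A.m^2
r^3 = 1248^3 = 1943764992
B = (4pi*10^-7) * 1040000000000 / (4*pi * 1943764992) * 1e9
= 1306902.543893 / 24426071276.69 * 1e9
= 53504.4105 nT

53504.4105


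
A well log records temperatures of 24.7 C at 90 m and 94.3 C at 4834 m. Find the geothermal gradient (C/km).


dT = 94.3 - 24.7 = 69.6 C
dz = 4834 - 90 = 4744 m
gradient = dT/dz * 1000 = 69.6/4744 * 1000 = 14.6712 C/km

14.6712


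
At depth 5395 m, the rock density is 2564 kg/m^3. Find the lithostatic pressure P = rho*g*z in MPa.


P = rho * g * z / 1e6
= 2564 * 9.81 * 5395 / 1e6
= 135699571.8 / 1e6
= 135.6996 MPa

135.6996


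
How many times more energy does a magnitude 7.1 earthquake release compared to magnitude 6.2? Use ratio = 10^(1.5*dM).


M2 - M1 = 7.1 - 6.2 = 0.9
1.5 * 0.9 = 1.35
ratio = 10^1.35 = 22.39

22.39


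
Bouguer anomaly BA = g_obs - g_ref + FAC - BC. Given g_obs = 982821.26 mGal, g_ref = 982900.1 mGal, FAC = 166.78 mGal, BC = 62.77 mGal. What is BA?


BA = g_obs - g_ref + FAC - BC
= 982821.26 - 982900.1 + 166.78 - 62.77
= 25.17 mGal

25.17


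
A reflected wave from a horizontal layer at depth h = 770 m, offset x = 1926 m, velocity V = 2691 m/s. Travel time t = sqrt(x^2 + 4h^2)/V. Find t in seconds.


x^2 + 4h^2 = 1926^2 + 4*770^2 = 3709476 + 2371600 = 6081076
sqrt(6081076) = 2465.9838
t = 2465.9838 / 2691 = 0.9164 s

0.9164


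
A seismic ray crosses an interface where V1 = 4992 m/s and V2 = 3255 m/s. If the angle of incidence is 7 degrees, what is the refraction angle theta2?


sin(theta1) = sin(7 deg) = 0.121869
sin(theta2) = V2/V1 * sin(theta1) = 3255/4992 * 0.121869 = 0.079464
theta2 = arcsin(0.079464) = 4.5578 degrees

4.5578


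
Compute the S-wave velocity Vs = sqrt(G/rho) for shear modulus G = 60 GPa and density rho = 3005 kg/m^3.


Convert G to Pa: G = 60e9 Pa
Compute G/rho = 60e9 / 3005 = 19966722.1298
Vs = sqrt(19966722.1298) = 4468.41 m/s

4468.41


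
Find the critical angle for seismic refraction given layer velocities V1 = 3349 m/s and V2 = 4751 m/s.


V1/V2 = 3349/4751 = 0.704904
theta_c = arcsin(0.704904) = 44.8218 degrees

44.8218


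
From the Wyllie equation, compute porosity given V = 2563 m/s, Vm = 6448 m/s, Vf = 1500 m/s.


1/V - 1/Vm = 1/2563 - 1/6448 = 0.00023508
1/Vf - 1/Vm = 1/1500 - 1/6448 = 0.00051158
phi = 0.00023508 / 0.00051158 = 0.4595

0.4595


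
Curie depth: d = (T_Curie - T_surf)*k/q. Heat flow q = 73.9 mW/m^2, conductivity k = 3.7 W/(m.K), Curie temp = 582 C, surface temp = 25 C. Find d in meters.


T_Curie - T_surf = 582 - 25 = 557 C
Convert q to W/m^2: 73.9 mW/m^2 = 0.0739 W/m^2
d = 557 * 3.7 / 0.0739 = 27887.69 m

27887.69


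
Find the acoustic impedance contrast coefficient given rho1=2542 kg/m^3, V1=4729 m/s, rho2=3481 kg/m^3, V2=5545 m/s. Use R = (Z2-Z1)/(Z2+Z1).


Z1 = 2542 * 4729 = 12021118
Z2 = 3481 * 5545 = 19302145
R = (19302145 - 12021118) / (19302145 + 12021118) = 7281027 / 31323263 = 0.2324

0.2324


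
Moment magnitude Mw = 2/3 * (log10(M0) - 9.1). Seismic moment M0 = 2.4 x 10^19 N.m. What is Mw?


log10(M0) = log10(2.4 x 10^19) = 19.3802
Mw = 2/3 * (19.3802 - 9.1)
= 2/3 * 10.2802
= 6.85

6.85


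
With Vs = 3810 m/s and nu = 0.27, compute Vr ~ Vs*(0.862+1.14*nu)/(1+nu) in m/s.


Numerator factor = 0.862 + 1.14*0.27 = 1.1698
Denominator = 1 + 0.27 = 1.27
Vr = 3810 * 1.1698 / 1.27 = 3509.4 m/s

3509.4


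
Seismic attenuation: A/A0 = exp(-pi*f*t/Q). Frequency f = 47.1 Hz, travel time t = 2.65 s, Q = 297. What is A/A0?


pi*f*t/Q = pi*47.1*2.65/297 = 1.320262
A/A0 = exp(-1.320262) = 0.267065

0.267065


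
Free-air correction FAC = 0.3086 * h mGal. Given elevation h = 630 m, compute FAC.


FAC = 0.3086 * h
= 0.3086 * 630
= 194.418 mGal

194.418


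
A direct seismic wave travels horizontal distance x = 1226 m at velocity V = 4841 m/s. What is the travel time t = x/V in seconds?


t = x / V
= 1226 / 4841
= 0.2533 s

0.2533


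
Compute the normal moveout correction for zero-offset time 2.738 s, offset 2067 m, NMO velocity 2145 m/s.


x/Vnmo = 2067/2145 = 0.963636
(x/Vnmo)^2 = 0.928595
t0^2 = 7.496644
sqrt(7.496644 + 0.928595) = 2.902626
dt = 2.902626 - 2.738 = 0.164626

0.164626


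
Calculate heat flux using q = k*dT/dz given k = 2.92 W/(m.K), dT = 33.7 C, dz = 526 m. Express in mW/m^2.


q = k * dT / dz * 1000
= 2.92 * 33.7 / 526 * 1000
= 0.18708 * 1000
= 187.0798 mW/m^2

187.0798


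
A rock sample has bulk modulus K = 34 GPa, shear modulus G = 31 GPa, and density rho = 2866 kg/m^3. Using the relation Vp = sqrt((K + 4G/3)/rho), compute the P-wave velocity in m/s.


First compute the effective modulus:
K + 4G/3 = 34e9 + 4*31e9/3 = 75333333333.33 Pa
Then divide by density:
75333333333.33 / 2866 = 26285182.6006 Pa/(kg/m^3)
Take the square root:
Vp = sqrt(26285182.6006) = 5126.91 m/s

5126.91


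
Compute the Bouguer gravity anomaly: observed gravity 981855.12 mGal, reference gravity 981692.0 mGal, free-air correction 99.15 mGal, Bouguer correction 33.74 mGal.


BA = g_obs - g_ref + FAC - BC
= 981855.12 - 981692.0 + 99.15 - 33.74
= 228.53 mGal

228.53


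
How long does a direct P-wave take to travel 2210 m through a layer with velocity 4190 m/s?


t = x / V
= 2210 / 4190
= 0.5274 s

0.5274


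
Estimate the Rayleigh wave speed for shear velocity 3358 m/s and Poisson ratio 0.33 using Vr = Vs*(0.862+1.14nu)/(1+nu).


Numerator factor = 0.862 + 1.14*0.33 = 1.2382
Denominator = 1 + 0.33 = 1.33
Vr = 3358 * 1.2382 / 1.33 = 3126.22 m/s

3126.22


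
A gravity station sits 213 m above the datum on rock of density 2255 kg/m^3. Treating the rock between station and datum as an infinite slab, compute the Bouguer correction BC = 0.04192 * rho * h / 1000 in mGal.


BC = 0.04192 * rho * h / 1000
= 0.04192 * 2255 * 213 / 1000
= 20.1348 mGal

20.1348


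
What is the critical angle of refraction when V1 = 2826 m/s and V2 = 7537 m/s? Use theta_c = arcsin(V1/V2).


V1/V2 = 2826/7537 = 0.37495
theta_c = arcsin(0.37495) = 22.0212 degrees

22.0212


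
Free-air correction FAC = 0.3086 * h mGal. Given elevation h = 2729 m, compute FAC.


FAC = 0.3086 * h
= 0.3086 * 2729
= 842.1694 mGal

842.1694


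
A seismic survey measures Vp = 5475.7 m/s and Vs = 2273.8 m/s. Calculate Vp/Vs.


Vp/Vs = 5475.7 / 2273.8
= 2.4082

2.4082


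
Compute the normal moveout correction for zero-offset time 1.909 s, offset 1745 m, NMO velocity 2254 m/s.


x/Vnmo = 1745/2254 = 0.774179
(x/Vnmo)^2 = 0.599353
t0^2 = 3.644281
sqrt(3.644281 + 0.599353) = 2.060008
dt = 2.060008 - 1.909 = 0.151008

0.151008


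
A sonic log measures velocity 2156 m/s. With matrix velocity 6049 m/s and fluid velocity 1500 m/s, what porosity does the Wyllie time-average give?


1/V - 1/Vm = 1/2156 - 1/6049 = 0.00029851
1/Vf - 1/Vm = 1/1500 - 1/6049 = 0.00050135
phi = 0.00029851 / 0.00050135 = 0.5954

0.5954


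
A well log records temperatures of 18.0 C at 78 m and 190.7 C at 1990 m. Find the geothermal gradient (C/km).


dT = 190.7 - 18.0 = 172.7 C
dz = 1990 - 78 = 1912 m
gradient = dT/dz * 1000 = 172.7/1912 * 1000 = 90.3243 C/km

90.3243


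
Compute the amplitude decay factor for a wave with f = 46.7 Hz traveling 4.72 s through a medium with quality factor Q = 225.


pi*f*t/Q = pi*46.7*4.72/225 = 3.0777
A/A0 = exp(-3.0777) = 0.046065

0.046065


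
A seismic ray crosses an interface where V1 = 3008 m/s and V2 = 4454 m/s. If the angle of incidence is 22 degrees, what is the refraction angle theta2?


sin(theta1) = sin(22 deg) = 0.374607
sin(theta2) = V2/V1 * sin(theta1) = 4454/3008 * 0.374607 = 0.554687
theta2 = arcsin(0.554687) = 33.6891 degrees

33.6891


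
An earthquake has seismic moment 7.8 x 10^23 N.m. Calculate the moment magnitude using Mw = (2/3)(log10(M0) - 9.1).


log10(M0) = log10(7.8 x 10^23) = 23.8921
Mw = 2/3 * (23.8921 - 9.1)
= 2/3 * 14.7921
= 9.86

9.86


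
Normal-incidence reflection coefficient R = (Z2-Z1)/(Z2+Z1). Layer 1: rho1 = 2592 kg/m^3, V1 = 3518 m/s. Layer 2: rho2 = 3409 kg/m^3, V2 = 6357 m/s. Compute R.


Z1 = 2592 * 3518 = 9118656
Z2 = 3409 * 6357 = 21671013
R = (21671013 - 9118656) / (21671013 + 9118656) = 12552357 / 30789669 = 0.4077

0.4077


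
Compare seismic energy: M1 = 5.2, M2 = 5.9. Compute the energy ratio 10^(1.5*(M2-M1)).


M2 - M1 = 5.9 - 5.2 = 0.7
1.5 * 0.7 = 1.05
ratio = 10^1.05 = 11.22

11.22


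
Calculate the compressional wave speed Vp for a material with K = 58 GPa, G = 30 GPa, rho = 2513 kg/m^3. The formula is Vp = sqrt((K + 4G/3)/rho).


First compute the effective modulus:
K + 4G/3 = 58e9 + 4*30e9/3 = 98000000000.0 Pa
Then divide by density:
98000000000.0 / 2513 = 38997214.4847 Pa/(kg/m^3)
Take the square root:
Vp = sqrt(38997214.4847) = 6244.77 m/s

6244.77


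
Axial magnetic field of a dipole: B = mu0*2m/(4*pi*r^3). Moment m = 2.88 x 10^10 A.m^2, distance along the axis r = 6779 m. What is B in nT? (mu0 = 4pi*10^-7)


m = 2.88 x 10^10 = 28800000000 A.m^2
2m = 57600000000 A.m^2
r^3 = 6779^3 = 311527867139
B = (4pi*10^-7) * 57600000000 / (4*pi * 311527867139) * 1e9
= 72382.294739 / 3914774635169.52 * 1e9
= 18.4895 nT

18.4895


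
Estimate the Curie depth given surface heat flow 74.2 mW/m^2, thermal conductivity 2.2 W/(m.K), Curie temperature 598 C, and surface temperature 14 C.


T_Curie - T_surf = 598 - 14 = 584 C
Convert q to W/m^2: 74.2 mW/m^2 = 0.0742 W/m^2
d = 584 * 2.2 / 0.0742 = 17315.36 m

17315.36


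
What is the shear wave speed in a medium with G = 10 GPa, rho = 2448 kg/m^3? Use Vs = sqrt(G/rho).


Convert G to Pa: G = 10e9 Pa
Compute G/rho = 10e9 / 2448 = 4084967.3203
Vs = sqrt(4084967.3203) = 2021.13 m/s

2021.13


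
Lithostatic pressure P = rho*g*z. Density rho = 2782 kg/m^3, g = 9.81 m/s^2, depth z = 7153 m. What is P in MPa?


P = rho * g * z / 1e6
= 2782 * 9.81 * 7153 / 1e6
= 195215527.26 / 1e6
= 195.2155 MPa

195.2155


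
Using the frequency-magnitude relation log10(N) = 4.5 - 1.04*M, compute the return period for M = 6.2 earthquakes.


log10(N) = 4.5 - 1.04*6.2 = -1.948
N = 10^-1.948 = 0.011272
T = 1/N = 1/0.011272 = 88.7156 years

88.7156


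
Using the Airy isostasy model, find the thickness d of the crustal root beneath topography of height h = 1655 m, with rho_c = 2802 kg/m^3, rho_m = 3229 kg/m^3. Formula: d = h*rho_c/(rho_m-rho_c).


rho_m - rho_c = 3229 - 2802 = 427
d = 1655 * 2802 / 427
= 4637310 / 427
= 10860.21 m

10860.21


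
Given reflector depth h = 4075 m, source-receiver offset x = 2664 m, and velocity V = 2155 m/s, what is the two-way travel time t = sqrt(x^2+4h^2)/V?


x^2 + 4h^2 = 2664^2 + 4*4075^2 = 7096896 + 66422500 = 73519396
sqrt(73519396) = 8574.3452
t = 8574.3452 / 2155 = 3.9788 s

3.9788


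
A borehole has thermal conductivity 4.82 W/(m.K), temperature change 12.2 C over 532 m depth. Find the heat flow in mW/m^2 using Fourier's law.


q = k * dT / dz * 1000
= 4.82 * 12.2 / 532 * 1000
= 0.110534 * 1000
= 110.5338 mW/m^2

110.5338


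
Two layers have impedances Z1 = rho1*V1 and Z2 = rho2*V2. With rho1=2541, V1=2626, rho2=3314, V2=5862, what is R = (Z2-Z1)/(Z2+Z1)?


Z1 = 2541 * 2626 = 6672666
Z2 = 3314 * 5862 = 19426668
R = (19426668 - 6672666) / (19426668 + 6672666) = 12754002 / 26099334 = 0.4887

0.4887


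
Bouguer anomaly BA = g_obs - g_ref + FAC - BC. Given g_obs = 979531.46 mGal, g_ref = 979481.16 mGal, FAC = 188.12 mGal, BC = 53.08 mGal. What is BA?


BA = g_obs - g_ref + FAC - BC
= 979531.46 - 979481.16 + 188.12 - 53.08
= 185.34 mGal

185.34


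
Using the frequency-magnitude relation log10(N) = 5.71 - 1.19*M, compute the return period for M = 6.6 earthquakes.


log10(N) = 5.71 - 1.19*6.6 = -2.144
N = 10^-2.144 = 0.007178
T = 1/N = 1/0.007178 = 139.3157 years

139.3157


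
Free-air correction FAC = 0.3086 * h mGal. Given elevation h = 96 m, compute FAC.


FAC = 0.3086 * h
= 0.3086 * 96
= 29.6256 mGal

29.6256


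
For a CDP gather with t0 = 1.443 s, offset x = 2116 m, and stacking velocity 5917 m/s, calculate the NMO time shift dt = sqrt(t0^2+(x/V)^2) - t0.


x/Vnmo = 2116/5917 = 0.357614
(x/Vnmo)^2 = 0.127888
t0^2 = 2.082249
sqrt(2.082249 + 0.127888) = 1.486653
dt = 1.486653 - 1.443 = 0.043653

0.043653


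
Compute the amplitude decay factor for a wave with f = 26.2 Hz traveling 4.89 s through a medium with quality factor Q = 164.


pi*f*t/Q = pi*26.2*4.89/164 = 2.454235
A/A0 = exp(-2.454235) = 0.085929

0.085929


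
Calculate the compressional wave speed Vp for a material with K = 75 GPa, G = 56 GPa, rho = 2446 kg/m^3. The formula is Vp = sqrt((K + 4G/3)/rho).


First compute the effective modulus:
K + 4G/3 = 75e9 + 4*56e9/3 = 149666666666.67 Pa
Then divide by density:
149666666666.67 / 2446 = 61188334.6961 Pa/(kg/m^3)
Take the square root:
Vp = sqrt(61188334.6961) = 7822.3 m/s

7822.3


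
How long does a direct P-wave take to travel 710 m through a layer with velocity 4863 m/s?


t = x / V
= 710 / 4863
= 0.146 s

0.146


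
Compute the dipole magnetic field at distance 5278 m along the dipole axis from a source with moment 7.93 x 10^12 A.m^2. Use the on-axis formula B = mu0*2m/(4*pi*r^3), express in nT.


m = 7.93 x 10^12 = 7930000000000 A.m^2
2m = 15860000000000 A.m^2
r^3 = 5278^3 = 147030744952
B = (4pi*10^-7) * 15860000000000 / (4*pi * 147030744952) * 1e9
= 19930263.794374 / 1847642832772.15 * 1e9
= 10786.8596 nT

10786.8596


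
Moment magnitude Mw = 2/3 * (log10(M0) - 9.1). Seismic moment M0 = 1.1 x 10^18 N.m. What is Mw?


log10(M0) = log10(1.1 x 10^18) = 18.0414
Mw = 2/3 * (18.0414 - 9.1)
= 2/3 * 8.9414
= 5.96

5.96


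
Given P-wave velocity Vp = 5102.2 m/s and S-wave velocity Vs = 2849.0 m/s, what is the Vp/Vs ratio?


Vp/Vs = 5102.2 / 2849.0
= 1.7909

1.7909


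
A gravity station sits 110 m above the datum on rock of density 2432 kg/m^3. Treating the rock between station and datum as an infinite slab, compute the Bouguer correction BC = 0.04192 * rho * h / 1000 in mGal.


BC = 0.04192 * rho * h / 1000
= 0.04192 * 2432 * 110 / 1000
= 11.2144 mGal

11.2144


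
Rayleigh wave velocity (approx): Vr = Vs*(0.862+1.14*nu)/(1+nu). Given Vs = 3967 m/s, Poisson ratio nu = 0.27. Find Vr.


Numerator factor = 0.862 + 1.14*0.27 = 1.1698
Denominator = 1 + 0.27 = 1.27
Vr = 3967 * 1.1698 / 1.27 = 3654.01 m/s

3654.01


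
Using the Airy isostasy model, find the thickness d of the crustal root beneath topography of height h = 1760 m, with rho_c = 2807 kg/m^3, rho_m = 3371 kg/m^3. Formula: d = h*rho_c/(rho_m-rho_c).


rho_m - rho_c = 3371 - 2807 = 564
d = 1760 * 2807 / 564
= 4940320 / 564
= 8759.43 m

8759.43


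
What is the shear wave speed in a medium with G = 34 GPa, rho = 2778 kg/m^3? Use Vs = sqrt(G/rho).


Convert G to Pa: G = 34e9 Pa
Compute G/rho = 34e9 / 2778 = 12239020.8783
Vs = sqrt(12239020.8783) = 3498.43 m/s

3498.43


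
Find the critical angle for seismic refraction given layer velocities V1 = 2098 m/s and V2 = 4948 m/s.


V1/V2 = 2098/4948 = 0.42401
theta_c = arcsin(0.42401) = 25.088 degrees

25.088


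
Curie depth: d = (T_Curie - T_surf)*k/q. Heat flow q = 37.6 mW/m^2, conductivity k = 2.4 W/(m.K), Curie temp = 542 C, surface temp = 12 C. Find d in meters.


T_Curie - T_surf = 542 - 12 = 530 C
Convert q to W/m^2: 37.6 mW/m^2 = 0.0376 W/m^2
d = 530 * 2.4 / 0.0376 = 33829.79 m

33829.79


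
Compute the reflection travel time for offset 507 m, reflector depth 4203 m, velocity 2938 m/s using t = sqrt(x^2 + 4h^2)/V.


x^2 + 4h^2 = 507^2 + 4*4203^2 = 257049 + 70660836 = 70917885
sqrt(70917885) = 8421.2757
t = 8421.2757 / 2938 = 2.8663 s

2.8663


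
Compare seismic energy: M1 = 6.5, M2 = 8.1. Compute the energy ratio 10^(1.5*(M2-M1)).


M2 - M1 = 8.1 - 6.5 = 1.6
1.5 * 1.6 = 2.4
ratio = 10^2.4 = 251.19

251.19


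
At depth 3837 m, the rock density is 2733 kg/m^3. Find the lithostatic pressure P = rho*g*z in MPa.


P = rho * g * z / 1e6
= 2733 * 9.81 * 3837 / 1e6
= 102872771.01 / 1e6
= 102.8728 MPa

102.8728


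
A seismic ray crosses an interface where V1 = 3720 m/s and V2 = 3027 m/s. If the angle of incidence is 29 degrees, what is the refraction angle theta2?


sin(theta1) = sin(29 deg) = 0.48481
sin(theta2) = V2/V1 * sin(theta1) = 3027/3720 * 0.48481 = 0.394494
theta2 = arcsin(0.394494) = 23.2344 degrees

23.2344


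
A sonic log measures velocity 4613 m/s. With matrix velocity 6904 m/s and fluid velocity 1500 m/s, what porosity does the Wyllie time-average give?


1/V - 1/Vm = 1/4613 - 1/6904 = 7.194e-05
1/Vf - 1/Vm = 1/1500 - 1/6904 = 0.00052182
phi = 7.194e-05 / 0.00052182 = 0.1379

0.1379


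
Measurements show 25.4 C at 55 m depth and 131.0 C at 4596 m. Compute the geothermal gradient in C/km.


dT = 131.0 - 25.4 = 105.6 C
dz = 4596 - 55 = 4541 m
gradient = dT/dz * 1000 = 105.6/4541 * 1000 = 23.2548 C/km

23.2548


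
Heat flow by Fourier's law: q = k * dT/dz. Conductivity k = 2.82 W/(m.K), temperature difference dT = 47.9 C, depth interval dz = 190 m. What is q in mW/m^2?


q = k * dT / dz * 1000
= 2.82 * 47.9 / 190 * 1000
= 0.710937 * 1000
= 710.9368 mW/m^2

710.9368


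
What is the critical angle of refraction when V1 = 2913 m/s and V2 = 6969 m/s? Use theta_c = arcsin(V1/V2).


V1/V2 = 2913/6969 = 0.417994
theta_c = arcsin(0.417994) = 24.708 degrees

24.708


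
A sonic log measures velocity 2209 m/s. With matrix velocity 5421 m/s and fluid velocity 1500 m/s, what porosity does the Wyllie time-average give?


1/V - 1/Vm = 1/2209 - 1/5421 = 0.00026823
1/Vf - 1/Vm = 1/1500 - 1/5421 = 0.0004822
phi = 0.00026823 / 0.0004822 = 0.5563

0.5563


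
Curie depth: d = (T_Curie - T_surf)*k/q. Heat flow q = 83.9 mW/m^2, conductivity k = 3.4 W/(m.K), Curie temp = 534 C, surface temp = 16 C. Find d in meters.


T_Curie - T_surf = 534 - 16 = 518 C
Convert q to W/m^2: 83.9 mW/m^2 = 0.0839 W/m^2
d = 518 * 3.4 / 0.0839 = 20991.66 m

20991.66


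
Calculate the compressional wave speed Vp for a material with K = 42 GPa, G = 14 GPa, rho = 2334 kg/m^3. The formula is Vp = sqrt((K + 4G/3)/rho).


First compute the effective modulus:
K + 4G/3 = 42e9 + 4*14e9/3 = 60666666666.67 Pa
Then divide by density:
60666666666.67 / 2334 = 25992573.5504 Pa/(kg/m^3)
Take the square root:
Vp = sqrt(25992573.5504) = 5098.29 m/s

5098.29


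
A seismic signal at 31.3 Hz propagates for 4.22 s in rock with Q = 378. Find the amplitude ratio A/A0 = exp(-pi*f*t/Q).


pi*f*t/Q = pi*31.3*4.22/378 = 1.097779
A/A0 = exp(-1.097779) = 0.333611

0.333611


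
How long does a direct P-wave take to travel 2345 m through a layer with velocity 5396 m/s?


t = x / V
= 2345 / 5396
= 0.4346 s

0.4346


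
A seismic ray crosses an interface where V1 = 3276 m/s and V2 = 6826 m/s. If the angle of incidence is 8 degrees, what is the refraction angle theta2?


sin(theta1) = sin(8 deg) = 0.139173
sin(theta2) = V2/V1 * sin(theta1) = 6826/3276 * 0.139173 = 0.289986
theta2 = arcsin(0.289986) = 16.8571 degrees

16.8571


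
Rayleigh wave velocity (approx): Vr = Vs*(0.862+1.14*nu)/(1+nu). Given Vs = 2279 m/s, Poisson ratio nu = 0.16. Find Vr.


Numerator factor = 0.862 + 1.14*0.16 = 1.0444
Denominator = 1 + 0.16 = 1.16
Vr = 2279 * 1.0444 / 1.16 = 2051.89 m/s

2051.89


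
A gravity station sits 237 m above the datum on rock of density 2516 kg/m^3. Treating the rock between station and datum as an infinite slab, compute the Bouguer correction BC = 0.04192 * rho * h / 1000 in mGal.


BC = 0.04192 * rho * h / 1000
= 0.04192 * 2516 * 237 / 1000
= 24.9966 mGal

24.9966


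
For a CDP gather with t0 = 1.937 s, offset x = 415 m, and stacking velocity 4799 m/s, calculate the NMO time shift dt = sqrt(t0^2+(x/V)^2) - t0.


x/Vnmo = 415/4799 = 0.086476
(x/Vnmo)^2 = 0.007478
t0^2 = 3.751969
sqrt(3.751969 + 0.007478) = 1.938929
dt = 1.938929 - 1.937 = 0.001929

0.001929


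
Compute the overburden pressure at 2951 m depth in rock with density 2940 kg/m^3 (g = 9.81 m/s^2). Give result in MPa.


P = rho * g * z / 1e6
= 2940 * 9.81 * 2951 / 1e6
= 85110971.4 / 1e6
= 85.111 MPa

85.111


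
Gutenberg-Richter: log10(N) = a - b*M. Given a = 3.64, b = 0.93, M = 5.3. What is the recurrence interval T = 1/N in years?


log10(N) = 3.64 - 0.93*5.3 = -1.289
N = 10^-1.289 = 0.051404
T = 1/N = 1/0.051404 = 19.4536 years

19.4536


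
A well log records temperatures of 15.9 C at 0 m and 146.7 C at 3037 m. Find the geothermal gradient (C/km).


dT = 146.7 - 15.9 = 130.8 C
dz = 3037 - 0 = 3037 m
gradient = dT/dz * 1000 = 130.8/3037 * 1000 = 43.0688 C/km

43.0688


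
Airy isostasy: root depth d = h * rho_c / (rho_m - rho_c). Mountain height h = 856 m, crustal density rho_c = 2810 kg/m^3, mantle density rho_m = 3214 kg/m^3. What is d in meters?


rho_m - rho_c = 3214 - 2810 = 404
d = 856 * 2810 / 404
= 2405360 / 404
= 5953.86 m

5953.86


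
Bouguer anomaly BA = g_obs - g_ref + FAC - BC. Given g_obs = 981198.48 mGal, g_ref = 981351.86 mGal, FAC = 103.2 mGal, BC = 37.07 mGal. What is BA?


BA = g_obs - g_ref + FAC - BC
= 981198.48 - 981351.86 + 103.2 - 37.07
= -87.25 mGal

-87.25


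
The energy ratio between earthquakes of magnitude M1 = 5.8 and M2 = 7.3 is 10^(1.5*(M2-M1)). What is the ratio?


M2 - M1 = 7.3 - 5.8 = 1.5
1.5 * 1.5 = 2.25
ratio = 10^2.25 = 177.83

177.83


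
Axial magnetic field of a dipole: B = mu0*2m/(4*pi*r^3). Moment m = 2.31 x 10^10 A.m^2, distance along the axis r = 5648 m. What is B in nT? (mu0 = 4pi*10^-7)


m = 2.31 x 10^10 = 23100000000 A.m^2
2m = 46200000000 A.m^2
r^3 = 5648^3 = 180170657792
B = (4pi*10^-7) * 46200000000 / (4*pi * 180170657792) * 1e9
= 58056.632238 / 2264091259647.15 * 1e9
= 25.6424 nT

25.6424


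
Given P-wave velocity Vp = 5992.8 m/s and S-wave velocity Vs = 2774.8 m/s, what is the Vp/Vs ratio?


Vp/Vs = 5992.8 / 2774.8
= 2.1597

2.1597


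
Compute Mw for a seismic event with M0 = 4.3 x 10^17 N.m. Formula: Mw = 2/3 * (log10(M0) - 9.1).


log10(M0) = log10(4.3 x 10^17) = 17.6335
Mw = 2/3 * (17.6335 - 9.1)
= 2/3 * 8.5335
= 5.69

5.69


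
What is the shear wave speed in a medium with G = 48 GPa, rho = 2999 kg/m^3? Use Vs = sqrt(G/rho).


Convert G to Pa: G = 48e9 Pa
Compute G/rho = 48e9 / 2999 = 16005335.1117
Vs = sqrt(16005335.1117) = 4000.67 m/s

4000.67


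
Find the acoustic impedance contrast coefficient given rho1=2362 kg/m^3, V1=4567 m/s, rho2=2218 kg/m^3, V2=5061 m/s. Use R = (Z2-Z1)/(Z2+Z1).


Z1 = 2362 * 4567 = 10787254
Z2 = 2218 * 5061 = 11225298
R = (11225298 - 10787254) / (11225298 + 10787254) = 438044 / 22012552 = 0.0199

0.0199


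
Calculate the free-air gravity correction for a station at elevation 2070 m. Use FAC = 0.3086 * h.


FAC = 0.3086 * h
= 0.3086 * 2070
= 638.802 mGal

638.802


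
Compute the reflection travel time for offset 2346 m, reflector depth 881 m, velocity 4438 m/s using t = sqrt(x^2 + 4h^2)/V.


x^2 + 4h^2 = 2346^2 + 4*881^2 = 5503716 + 3104644 = 8608360
sqrt(8608360) = 2934.0007
t = 2934.0007 / 4438 = 0.6611 s

0.6611


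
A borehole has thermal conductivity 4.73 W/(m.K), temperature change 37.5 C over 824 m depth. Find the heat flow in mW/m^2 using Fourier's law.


q = k * dT / dz * 1000
= 4.73 * 37.5 / 824 * 1000
= 0.215261 * 1000
= 215.2609 mW/m^2

215.2609


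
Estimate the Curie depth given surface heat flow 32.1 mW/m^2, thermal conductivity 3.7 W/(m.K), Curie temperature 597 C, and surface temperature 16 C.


T_Curie - T_surf = 597 - 16 = 581 C
Convert q to W/m^2: 32.1 mW/m^2 = 0.0321 W/m^2
d = 581 * 3.7 / 0.0321 = 66968.85 m

66968.85


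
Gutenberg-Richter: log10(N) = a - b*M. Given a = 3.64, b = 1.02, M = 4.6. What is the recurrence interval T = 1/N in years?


log10(N) = 3.64 - 1.02*4.6 = -1.052
N = 10^-1.052 = 0.088716
T = 1/N = 1/0.088716 = 11.272 years

11.272


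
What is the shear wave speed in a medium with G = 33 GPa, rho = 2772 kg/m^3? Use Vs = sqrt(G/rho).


Convert G to Pa: G = 33e9 Pa
Compute G/rho = 33e9 / 2772 = 11904761.9048
Vs = sqrt(11904761.9048) = 3450.33 m/s

3450.33


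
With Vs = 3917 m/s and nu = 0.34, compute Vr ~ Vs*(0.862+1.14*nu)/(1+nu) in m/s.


Numerator factor = 0.862 + 1.14*0.34 = 1.2496
Denominator = 1 + 0.34 = 1.34
Vr = 3917 * 1.2496 / 1.34 = 3652.75 m/s

3652.75


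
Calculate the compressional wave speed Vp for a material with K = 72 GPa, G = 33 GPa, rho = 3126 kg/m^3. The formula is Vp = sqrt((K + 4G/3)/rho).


First compute the effective modulus:
K + 4G/3 = 72e9 + 4*33e9/3 = 116000000000.0 Pa
Then divide by density:
116000000000.0 / 3126 = 37108125.3999 Pa/(kg/m^3)
Take the square root:
Vp = sqrt(37108125.3999) = 6091.64 m/s

6091.64


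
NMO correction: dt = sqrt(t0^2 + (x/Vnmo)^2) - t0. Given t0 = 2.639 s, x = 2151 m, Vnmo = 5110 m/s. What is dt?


x/Vnmo = 2151/5110 = 0.420939
(x/Vnmo)^2 = 0.17719
t0^2 = 6.964321
sqrt(6.964321 + 0.17719) = 2.672361
dt = 2.672361 - 2.639 = 0.033361

0.033361


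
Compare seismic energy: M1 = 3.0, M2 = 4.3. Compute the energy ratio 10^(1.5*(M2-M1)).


M2 - M1 = 4.3 - 3.0 = 1.3
1.5 * 1.3 = 1.95
ratio = 10^1.95 = 89.13

89.13


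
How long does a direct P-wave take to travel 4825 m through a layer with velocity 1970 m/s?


t = x / V
= 4825 / 1970
= 2.4492 s

2.4492


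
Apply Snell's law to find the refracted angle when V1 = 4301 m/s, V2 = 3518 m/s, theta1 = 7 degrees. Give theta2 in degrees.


sin(theta1) = sin(7 deg) = 0.121869
sin(theta2) = V2/V1 * sin(theta1) = 3518/4301 * 0.121869 = 0.099683
theta2 = arcsin(0.099683) = 5.7209 degrees

5.7209


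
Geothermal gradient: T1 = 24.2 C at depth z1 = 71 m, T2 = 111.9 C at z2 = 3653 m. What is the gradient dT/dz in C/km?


dT = 111.9 - 24.2 = 87.7 C
dz = 3653 - 71 = 3582 m
gradient = dT/dz * 1000 = 87.7/3582 * 1000 = 24.4835 C/km

24.4835


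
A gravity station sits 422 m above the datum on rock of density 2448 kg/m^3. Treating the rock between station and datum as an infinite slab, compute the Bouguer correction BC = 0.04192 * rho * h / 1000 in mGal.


BC = 0.04192 * rho * h / 1000
= 0.04192 * 2448 * 422 / 1000
= 43.3057 mGal

43.3057


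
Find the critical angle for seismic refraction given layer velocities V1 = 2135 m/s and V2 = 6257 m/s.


V1/V2 = 2135/6257 = 0.341218
theta_c = arcsin(0.341218) = 19.9511 degrees

19.9511


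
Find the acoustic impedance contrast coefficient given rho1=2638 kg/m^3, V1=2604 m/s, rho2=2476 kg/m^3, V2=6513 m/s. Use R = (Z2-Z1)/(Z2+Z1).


Z1 = 2638 * 2604 = 6869352
Z2 = 2476 * 6513 = 16126188
R = (16126188 - 6869352) / (16126188 + 6869352) = 9256836 / 22995540 = 0.4025

0.4025


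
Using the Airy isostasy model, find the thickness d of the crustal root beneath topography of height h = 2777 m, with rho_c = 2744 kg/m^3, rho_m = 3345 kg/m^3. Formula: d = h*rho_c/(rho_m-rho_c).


rho_m - rho_c = 3345 - 2744 = 601
d = 2777 * 2744 / 601
= 7620088 / 601
= 12679.01 m

12679.01


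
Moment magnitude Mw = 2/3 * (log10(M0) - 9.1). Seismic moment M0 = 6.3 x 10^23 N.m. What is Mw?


log10(M0) = log10(6.3 x 10^23) = 23.7993
Mw = 2/3 * (23.7993 - 9.1)
= 2/3 * 14.6993
= 9.8

9.8


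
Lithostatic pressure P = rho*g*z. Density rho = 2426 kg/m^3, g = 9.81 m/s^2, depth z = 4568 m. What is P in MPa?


P = rho * g * z / 1e6
= 2426 * 9.81 * 4568 / 1e6
= 108714106.08 / 1e6
= 108.7141 MPa

108.7141


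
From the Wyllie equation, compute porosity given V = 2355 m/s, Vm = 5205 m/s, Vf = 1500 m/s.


1/V - 1/Vm = 1/2355 - 1/5205 = 0.00023251
1/Vf - 1/Vm = 1/1500 - 1/5205 = 0.00047454
phi = 0.00023251 / 0.00047454 = 0.49

0.49


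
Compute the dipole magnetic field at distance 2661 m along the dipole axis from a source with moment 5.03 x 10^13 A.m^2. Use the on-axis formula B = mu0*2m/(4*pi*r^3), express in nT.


m = 5.03 x 10^13 = 50300000000000 A.m^2
2m = 100600000000000 A.m^2
r^3 = 2661^3 = 18842330781
B = (4pi*10^-7) * 100600000000000 / (4*pi * 18842330781) * 1e9
= 126417688.380453 / 236779711832.39 * 1e9
= 533904.2243 nT

533904.2243


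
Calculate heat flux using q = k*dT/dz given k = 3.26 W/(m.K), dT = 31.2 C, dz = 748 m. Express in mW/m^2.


q = k * dT / dz * 1000
= 3.26 * 31.2 / 748 * 1000
= 0.135979 * 1000
= 135.9786 mW/m^2

135.9786


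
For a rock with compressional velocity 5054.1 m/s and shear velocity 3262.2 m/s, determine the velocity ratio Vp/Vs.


Vp/Vs = 5054.1 / 3262.2
= 1.5493

1.5493


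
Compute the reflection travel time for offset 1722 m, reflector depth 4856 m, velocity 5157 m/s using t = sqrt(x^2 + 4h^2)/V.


x^2 + 4h^2 = 1722^2 + 4*4856^2 = 2965284 + 94322944 = 97288228
sqrt(97288228) = 9863.4795
t = 9863.4795 / 5157 = 1.9126 s

1.9126


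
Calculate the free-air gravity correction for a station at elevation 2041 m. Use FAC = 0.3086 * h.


FAC = 0.3086 * h
= 0.3086 * 2041
= 629.8526 mGal

629.8526


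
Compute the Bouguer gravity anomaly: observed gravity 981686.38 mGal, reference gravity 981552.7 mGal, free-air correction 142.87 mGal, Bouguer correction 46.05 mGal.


BA = g_obs - g_ref + FAC - BC
= 981686.38 - 981552.7 + 142.87 - 46.05
= 230.5 mGal

230.5


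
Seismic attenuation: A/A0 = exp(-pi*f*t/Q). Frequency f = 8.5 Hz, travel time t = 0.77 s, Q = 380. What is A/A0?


pi*f*t/Q = pi*8.5*0.77/380 = 0.05411
A/A0 = exp(-0.05411) = 0.947328

0.947328


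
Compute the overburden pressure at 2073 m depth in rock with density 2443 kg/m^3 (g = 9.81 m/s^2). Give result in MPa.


P = rho * g * z / 1e6
= 2443 * 9.81 * 2073 / 1e6
= 49681165.59 / 1e6
= 49.6812 MPa

49.6812


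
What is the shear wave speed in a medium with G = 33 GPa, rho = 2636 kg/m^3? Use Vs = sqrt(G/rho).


Convert G to Pa: G = 33e9 Pa
Compute G/rho = 33e9 / 2636 = 12518968.1335
Vs = sqrt(12518968.1335) = 3538.22 m/s

3538.22


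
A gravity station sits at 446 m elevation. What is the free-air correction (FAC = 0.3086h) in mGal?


FAC = 0.3086 * h
= 0.3086 * 446
= 137.6356 mGal

137.6356


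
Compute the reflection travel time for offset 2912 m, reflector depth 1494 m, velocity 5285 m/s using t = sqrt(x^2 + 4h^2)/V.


x^2 + 4h^2 = 2912^2 + 4*1494^2 = 8479744 + 8928144 = 17407888
sqrt(17407888) = 4172.2761
t = 4172.2761 / 5285 = 0.7895 s

0.7895


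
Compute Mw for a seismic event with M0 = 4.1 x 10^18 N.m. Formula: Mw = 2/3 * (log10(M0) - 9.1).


log10(M0) = log10(4.1 x 10^18) = 18.6128
Mw = 2/3 * (18.6128 - 9.1)
= 2/3 * 9.5128
= 6.34

6.34


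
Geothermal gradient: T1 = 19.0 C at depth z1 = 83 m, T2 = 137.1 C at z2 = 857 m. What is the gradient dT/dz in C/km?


dT = 137.1 - 19.0 = 118.1 C
dz = 857 - 83 = 774 m
gradient = dT/dz * 1000 = 118.1/774 * 1000 = 152.584 C/km

152.584


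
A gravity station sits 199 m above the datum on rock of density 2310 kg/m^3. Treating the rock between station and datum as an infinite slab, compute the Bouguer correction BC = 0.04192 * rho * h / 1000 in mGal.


BC = 0.04192 * rho * h / 1000
= 0.04192 * 2310 * 199 / 1000
= 19.2702 mGal

19.2702


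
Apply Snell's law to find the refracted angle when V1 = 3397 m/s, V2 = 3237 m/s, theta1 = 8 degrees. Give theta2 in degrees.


sin(theta1) = sin(8 deg) = 0.139173
sin(theta2) = V2/V1 * sin(theta1) = 3237/3397 * 0.139173 = 0.132618
theta2 = arcsin(0.132618) = 7.6209 degrees

7.6209


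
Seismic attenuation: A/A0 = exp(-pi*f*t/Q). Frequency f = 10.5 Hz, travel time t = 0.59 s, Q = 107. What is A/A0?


pi*f*t/Q = pi*10.5*0.59/107 = 0.181889
A/A0 = exp(-0.181889) = 0.833694

0.833694


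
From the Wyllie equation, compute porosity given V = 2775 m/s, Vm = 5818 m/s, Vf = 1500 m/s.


1/V - 1/Vm = 1/2775 - 1/5818 = 0.00018848
1/Vf - 1/Vm = 1/1500 - 1/5818 = 0.00049479
phi = 0.00018848 / 0.00049479 = 0.3809

0.3809


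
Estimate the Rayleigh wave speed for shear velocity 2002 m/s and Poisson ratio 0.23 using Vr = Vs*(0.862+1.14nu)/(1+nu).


Numerator factor = 0.862 + 1.14*0.23 = 1.1242
Denominator = 1 + 0.23 = 1.23
Vr = 2002 * 1.1242 / 1.23 = 1829.8 m/s

1829.8


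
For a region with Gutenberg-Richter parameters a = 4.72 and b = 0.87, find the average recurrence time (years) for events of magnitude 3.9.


log10(N) = 4.72 - 0.87*3.9 = 1.327
N = 10^1.327 = 21.232445
T = 1/N = 1/21.232445 = 0.0471 years

0.0471


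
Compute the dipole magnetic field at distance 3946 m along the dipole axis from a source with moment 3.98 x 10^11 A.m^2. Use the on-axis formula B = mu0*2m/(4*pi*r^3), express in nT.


m = 3.98 x 10^11 = 398000000000 A.m^2
2m = 796000000000 A.m^2
r^3 = 3946^3 = 61442834536
B = (4pi*10^-7) * 796000000000 / (4*pi * 61442834536) * 1e9
= 1000283.100903 / 772113430376.12 * 1e9
= 1295.5131 nT

1295.5131


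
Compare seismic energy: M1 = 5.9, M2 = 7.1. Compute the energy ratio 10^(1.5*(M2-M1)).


M2 - M1 = 7.1 - 5.9 = 1.2
1.5 * 1.2 = 1.8
ratio = 10^1.8 = 63.1

63.1


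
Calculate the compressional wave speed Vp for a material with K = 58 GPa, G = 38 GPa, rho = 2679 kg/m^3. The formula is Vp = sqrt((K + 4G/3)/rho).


First compute the effective modulus:
K + 4G/3 = 58e9 + 4*38e9/3 = 108666666666.67 Pa
Then divide by density:
108666666666.67 / 2679 = 40562398.9051 Pa/(kg/m^3)
Take the square root:
Vp = sqrt(40562398.9051) = 6368.86 m/s

6368.86


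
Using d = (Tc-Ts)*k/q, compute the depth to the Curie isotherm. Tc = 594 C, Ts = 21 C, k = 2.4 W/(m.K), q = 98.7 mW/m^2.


T_Curie - T_surf = 594 - 21 = 573 C
Convert q to W/m^2: 98.7 mW/m^2 = 0.0987 W/m^2
d = 573 * 2.4 / 0.0987 = 13933.13 m

13933.13


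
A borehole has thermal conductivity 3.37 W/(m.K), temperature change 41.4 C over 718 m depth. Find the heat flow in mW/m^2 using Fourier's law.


q = k * dT / dz * 1000
= 3.37 * 41.4 / 718 * 1000
= 0.194315 * 1000
= 194.3148 mW/m^2

194.3148


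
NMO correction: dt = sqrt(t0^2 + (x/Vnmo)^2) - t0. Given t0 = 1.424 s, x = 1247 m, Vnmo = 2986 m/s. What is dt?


x/Vnmo = 1247/2986 = 0.417616
(x/Vnmo)^2 = 0.174403
t0^2 = 2.027776
sqrt(2.027776 + 0.174403) = 1.483974
dt = 1.483974 - 1.424 = 0.059974

0.059974


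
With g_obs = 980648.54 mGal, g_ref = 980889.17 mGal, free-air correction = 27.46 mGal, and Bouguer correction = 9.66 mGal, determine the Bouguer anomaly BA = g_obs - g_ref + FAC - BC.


BA = g_obs - g_ref + FAC - BC
= 980648.54 - 980889.17 + 27.46 - 9.66
= -222.83 mGal

-222.83


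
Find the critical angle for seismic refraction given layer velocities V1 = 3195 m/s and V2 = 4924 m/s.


V1/V2 = 3195/4924 = 0.648863
theta_c = arcsin(0.648863) = 40.4559 degrees

40.4559


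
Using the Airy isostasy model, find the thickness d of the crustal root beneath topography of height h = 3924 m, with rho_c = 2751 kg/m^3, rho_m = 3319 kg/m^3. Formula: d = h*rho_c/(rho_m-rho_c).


rho_m - rho_c = 3319 - 2751 = 568
d = 3924 * 2751 / 568
= 10794924 / 568
= 19005.15 m

19005.15


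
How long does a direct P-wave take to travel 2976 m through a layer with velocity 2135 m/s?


t = x / V
= 2976 / 2135
= 1.3939 s

1.3939


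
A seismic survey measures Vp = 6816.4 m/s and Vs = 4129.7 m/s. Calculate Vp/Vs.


Vp/Vs = 6816.4 / 4129.7
= 1.6506

1.6506


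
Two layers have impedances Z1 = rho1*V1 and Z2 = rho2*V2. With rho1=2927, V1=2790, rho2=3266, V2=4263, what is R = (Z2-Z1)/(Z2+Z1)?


Z1 = 2927 * 2790 = 8166330
Z2 = 3266 * 4263 = 13922958
R = (13922958 - 8166330) / (13922958 + 8166330) = 5756628 / 22089288 = 0.2606

0.2606


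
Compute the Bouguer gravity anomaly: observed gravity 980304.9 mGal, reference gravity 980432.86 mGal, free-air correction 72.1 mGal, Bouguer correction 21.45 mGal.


BA = g_obs - g_ref + FAC - BC
= 980304.9 - 980432.86 + 72.1 - 21.45
= -77.31 mGal

-77.31


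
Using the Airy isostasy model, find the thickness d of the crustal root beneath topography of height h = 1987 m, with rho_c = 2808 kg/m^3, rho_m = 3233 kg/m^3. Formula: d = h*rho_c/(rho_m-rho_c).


rho_m - rho_c = 3233 - 2808 = 425
d = 1987 * 2808 / 425
= 5579496 / 425
= 13128.23 m

13128.23


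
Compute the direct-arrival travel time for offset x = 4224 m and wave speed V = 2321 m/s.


t = x / V
= 4224 / 2321
= 1.8199 s

1.8199


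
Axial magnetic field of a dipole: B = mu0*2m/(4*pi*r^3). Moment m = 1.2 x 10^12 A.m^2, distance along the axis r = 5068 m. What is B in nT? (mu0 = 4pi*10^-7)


m = 1.2 x 10^12 = 1200000000000 A.m^2
2m = 2400000000000 A.m^2
r^3 = 5068^3 = 130169674432
B = (4pi*10^-7) * 2400000000000 / (4*pi * 130169674432) * 1e9
= 3015928.947446 / 1635760371662.99 * 1e9
= 1843.7474 nT

1843.7474


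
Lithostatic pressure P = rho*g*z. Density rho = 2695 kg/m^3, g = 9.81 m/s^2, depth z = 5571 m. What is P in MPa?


P = rho * g * z / 1e6
= 2695 * 9.81 * 5571 / 1e6
= 147285819.45 / 1e6
= 147.2858 MPa

147.2858


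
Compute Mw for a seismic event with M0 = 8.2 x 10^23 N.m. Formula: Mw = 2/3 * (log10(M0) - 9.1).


log10(M0) = log10(8.2 x 10^23) = 23.9138
Mw = 2/3 * (23.9138 - 9.1)
= 2/3 * 14.8138
= 9.88

9.88


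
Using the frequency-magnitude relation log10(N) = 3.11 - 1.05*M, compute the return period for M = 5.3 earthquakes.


log10(N) = 3.11 - 1.05*5.3 = -2.455
N = 10^-2.455 = 0.003508
T = 1/N = 1/0.003508 = 285.1018 years

285.1018


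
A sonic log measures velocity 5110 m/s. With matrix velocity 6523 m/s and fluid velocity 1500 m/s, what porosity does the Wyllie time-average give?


1/V - 1/Vm = 1/5110 - 1/6523 = 4.239e-05
1/Vf - 1/Vm = 1/1500 - 1/6523 = 0.00051336
phi = 4.239e-05 / 0.00051336 = 0.0826

0.0826


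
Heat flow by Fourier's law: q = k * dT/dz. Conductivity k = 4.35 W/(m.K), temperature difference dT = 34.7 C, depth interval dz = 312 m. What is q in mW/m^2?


q = k * dT / dz * 1000
= 4.35 * 34.7 / 312 * 1000
= 0.483798 * 1000
= 483.7981 mW/m^2

483.7981


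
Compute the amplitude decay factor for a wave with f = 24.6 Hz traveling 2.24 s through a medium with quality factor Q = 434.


pi*f*t/Q = pi*24.6*2.24/434 = 0.398881
A/A0 = exp(-0.398881) = 0.671071

0.671071
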